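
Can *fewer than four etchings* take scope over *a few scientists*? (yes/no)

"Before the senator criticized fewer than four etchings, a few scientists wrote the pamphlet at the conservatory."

No

The target quantifier *fewer than four etchings* is part of the adjunct clause *before the senator criticized fewer than four etchings*.
The adjunct-island constraint bars QR out of an adverbial clause.
*fewer than four etchings* > *a few scientists* would require crossing that boundary, which is illicit.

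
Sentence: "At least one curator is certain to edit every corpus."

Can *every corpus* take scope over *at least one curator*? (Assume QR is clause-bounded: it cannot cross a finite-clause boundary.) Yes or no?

The matrix predicate is a raising verb, whose infinitival complement is not a scope island — *every corpus* can QR into the matrix clause.
Ordinary QR to a clause-peripheral position gives the wide-scope LF for the lower DP.
So *every corpus* > *at least one curator* is among the available readings.

Yes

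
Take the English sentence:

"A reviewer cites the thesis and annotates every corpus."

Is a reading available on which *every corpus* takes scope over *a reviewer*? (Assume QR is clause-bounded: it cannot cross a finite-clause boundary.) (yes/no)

No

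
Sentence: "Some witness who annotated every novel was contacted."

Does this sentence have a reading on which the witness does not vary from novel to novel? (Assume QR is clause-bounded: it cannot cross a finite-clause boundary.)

The described interpretation is the *some witness* > *every novel* scoping.
That is the surface-scope ordering, which is always one of the available readings — island constraints only ever restrict inverse scope.

Yes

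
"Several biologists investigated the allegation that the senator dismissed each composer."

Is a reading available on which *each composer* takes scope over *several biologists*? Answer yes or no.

The target quantifier *each composer* is part of the complex NP *the allegation that the senator dismissed each composer*.
The Complex NP Constraint bars QR out of the complement clause of a noun.
So *each composer* cannot raise to a position above *several biologists*.

No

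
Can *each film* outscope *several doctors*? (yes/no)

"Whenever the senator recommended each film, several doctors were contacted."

No

The DP *each film* is contained in the adjunct clause *whenever the senator recommended each film*.
The adjunct-island constraint bars QR out of an adverbial clause.
So the wide-scope reading for *each film* is blocked.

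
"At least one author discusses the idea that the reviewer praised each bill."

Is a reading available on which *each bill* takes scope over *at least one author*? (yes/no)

Structurally, *each bill* is inside the complex NP *the idea that the reviewer praised each bill*.
The Complex NP Constraint bars QR out of the complement clause of a noun.
The inverse ordering *each bill* > *at least one author* is therefore underivable.

No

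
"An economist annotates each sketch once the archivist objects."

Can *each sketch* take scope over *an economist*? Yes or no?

*each sketch* is a matrix argument; the adjunct is an island but the target quantifier is outside it.
Nothing blocks QR of the lower DP to a position above the higher one, so inverse scope is available.

Yes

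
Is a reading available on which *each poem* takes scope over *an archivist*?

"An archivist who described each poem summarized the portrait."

The DP *each poem* is contained in the relative clause *who described each poem*.
The relative clause forms an island for QR, so the quantifier is confined to the head noun's restrictor.
There is no licit LF on which *each poem* c-commands *an archivist*.
(Only the surface reading survives: one fixed archivist with respect to all the relevant poems.)

No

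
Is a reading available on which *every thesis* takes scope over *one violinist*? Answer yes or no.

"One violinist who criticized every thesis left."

No

*every thesis* is embedded in the relative clause *who criticized every thesis*.
QR out of a relative clause is ruled out by the relative-clause island constraint.
Hence only narrow scope for *every thesis* (under *one violinist*) survives.
(Only the surface reading survives: one fixed violinist with respect to all the relevant theses.)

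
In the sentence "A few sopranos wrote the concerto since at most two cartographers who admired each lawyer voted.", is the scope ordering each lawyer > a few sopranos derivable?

The target quantifier *each lawyer* is part of the relative clause *who admired each lawyer*, which is itself inside the adjunct *since at most two cartographers who admired each lawyer voted*.
Both the relative clause and the enclosing adjunct are scope islands; QR cannot cross either.
There is no licit LF on which *each lawyer* c-commands *a few sopranos*.

No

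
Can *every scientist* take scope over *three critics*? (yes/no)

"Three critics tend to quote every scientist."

Yes

Raising constructions are monoclausal for scope purposes; *every scientist* is not separated from *three critics* by any island.
With no island boundary between them, the object can take inverse scope over the subject via ordinary QR within the clause.
The sentence is scopally ambiguous between *three critics* > *every scientist* and *every scientist* > *three critics*.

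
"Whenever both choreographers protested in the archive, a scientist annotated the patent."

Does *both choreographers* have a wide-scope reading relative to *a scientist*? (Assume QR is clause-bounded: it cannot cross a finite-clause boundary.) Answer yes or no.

*both choreographers* is embedded in the adjunct clause *whenever both choreographers protested in the archive*.
Adverbial clauses are not L-marked, so they are barriers for QR — the quantifier cannot escape the adjunct.
So *both choreographers* cannot raise to a position above *a scientist*.

No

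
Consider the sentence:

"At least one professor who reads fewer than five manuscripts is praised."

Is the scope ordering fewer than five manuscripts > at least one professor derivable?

*fewer than five manuscripts* is embedded in the relative clause *who reads fewer than five manuscripts*.
A relative clause is a scope island — quantifier raising cannot cross its boundary.
So *fewer than five manuscripts* cannot raise to a position above *at least one professor*.

No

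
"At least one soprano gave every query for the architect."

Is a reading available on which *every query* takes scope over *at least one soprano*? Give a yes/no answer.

Yes

Both DPs are arguments of the same predicate; there is no clause or island boundary between them.
Ordinary QR to a clause-peripheral position gives the wide-scope LF for the lower DP.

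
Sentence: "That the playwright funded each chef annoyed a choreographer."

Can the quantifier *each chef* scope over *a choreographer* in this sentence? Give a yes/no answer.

No

*each chef* sits inside the sentential subject *that the playwright funded each chef*.
The Sentential Subject Constraint rules out raising the quantifier out of the that-clause subject.
*each chef* is confined to the island and cannot take scope over *a choreographer*.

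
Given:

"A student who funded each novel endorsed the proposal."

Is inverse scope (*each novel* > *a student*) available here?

No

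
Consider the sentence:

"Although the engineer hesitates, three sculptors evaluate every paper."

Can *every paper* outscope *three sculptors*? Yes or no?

Yes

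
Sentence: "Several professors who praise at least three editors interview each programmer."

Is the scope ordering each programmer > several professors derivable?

The relative clause *who praise at least three editors* modifies *several professors*, but *each programmer* is not inside that relative clause — it is an argument of the matrix verb.
Clause-internal QR can adjoin the lower DP above the subject, yielding the inverse reading.
So *each programmer* > *several professors* is among the available readings.

Yes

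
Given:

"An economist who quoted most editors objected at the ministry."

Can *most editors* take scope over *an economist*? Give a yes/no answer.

The target quantifier *most editors* is part of the relative clause *who quoted most editors*.
QR out of a relative clause is ruled out by the relative-clause island constraint.
So *most editors* cannot raise to a position above *an economist*.

No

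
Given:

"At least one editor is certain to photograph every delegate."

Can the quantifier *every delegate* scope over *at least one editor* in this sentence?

Yes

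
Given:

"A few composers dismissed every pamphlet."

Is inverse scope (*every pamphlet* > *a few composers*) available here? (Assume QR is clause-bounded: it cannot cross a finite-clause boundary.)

Yes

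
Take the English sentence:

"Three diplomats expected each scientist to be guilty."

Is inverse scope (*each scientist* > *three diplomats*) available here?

This is an ECM construction: *each scientist* is the infinitival subject, Case-marked by the matrix verb, and the infinitive is transparent for QR.
No island intervenes, so both surface and inverse scope are derivable.

Yes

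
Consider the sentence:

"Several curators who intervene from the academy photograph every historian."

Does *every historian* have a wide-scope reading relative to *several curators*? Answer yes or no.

*every historian* is a matrix argument; only *several curators* is modified by the relative clause *who intervene from the academy*, so the RC island is irrelevant to the target quantifier.
Nothing blocks QR of the lower DP to a position above the higher one, so inverse scope is available.
The sentence is scopally ambiguous between *several curators* > *every historian* and *every historian* > *several curators*.

Yes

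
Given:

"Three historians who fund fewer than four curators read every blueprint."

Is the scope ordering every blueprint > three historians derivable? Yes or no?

*every blueprint* sits in the matrix clause, not in the relative clause on *three historians*.
Nothing blocks QR of the lower DP to a position above the higher one, so inverse scope is available.
The sentence is scopally ambiguous between *three historians* > *every blueprint* and *every blueprint* > *three historians*.

Yes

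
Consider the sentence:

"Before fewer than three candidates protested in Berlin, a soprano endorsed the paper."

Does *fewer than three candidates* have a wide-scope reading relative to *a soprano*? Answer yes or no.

No

*fewer than three candidates* sits inside the adjunct clause *before fewer than three candidates protested in Berlin*.
The adjunct-island constraint bars QR out of an adverbial clause.
So the wide-scope reading for *fewer than three candidates* is blocked.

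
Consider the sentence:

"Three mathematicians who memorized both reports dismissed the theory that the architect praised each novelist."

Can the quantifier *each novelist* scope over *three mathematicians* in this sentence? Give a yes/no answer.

The DP *each novelist* is contained in the complex NP *the theory that the architect praised each novelist*.
Noun-complement clauses are scope islands (the Complex NP Constraint): a quantifier inside one cannot scope into the matrix.
The inverse ordering *each novelist* > *three mathematicians* is therefore underivable.

No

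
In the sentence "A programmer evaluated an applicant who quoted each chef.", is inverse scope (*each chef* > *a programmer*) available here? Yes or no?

No

Structurally, *each chef* is inside the relative clause *who quoted each chef* modifying *an applicant*.
The relative clause forms an island for QR, so the quantifier is confined to the head noun's restrictor.
Hence only narrow scope for *each chef* (under *a programmer*) survives.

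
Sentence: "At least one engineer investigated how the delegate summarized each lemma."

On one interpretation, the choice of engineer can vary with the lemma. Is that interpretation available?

That reading corresponds to *each lemma* > *at least one engineer*.
Structurally, *each lemma* is inside the embedded question *how the delegate summarized each lemma*.
The wh-island constraint blocks QR out of an embedded interrogative.
*each lemma* > *at least one engineer* would require crossing that boundary, which is illicit.

No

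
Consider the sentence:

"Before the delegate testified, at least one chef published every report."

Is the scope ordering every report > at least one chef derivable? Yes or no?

Yes

The adjunct clause does not contain *every report*, which is the matrix object.
QR within a single clause is free, so the lower quantifier may take scope over the higher one.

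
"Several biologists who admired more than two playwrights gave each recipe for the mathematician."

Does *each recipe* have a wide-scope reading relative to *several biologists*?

The RC *who admired more than two playwrights* is an island, but *each recipe* is not inside it — it is the matrix object, a clausemate of *several biologists*.
Since no island is crossed, the inverse ordering is licensed alongside surface scope.

Yes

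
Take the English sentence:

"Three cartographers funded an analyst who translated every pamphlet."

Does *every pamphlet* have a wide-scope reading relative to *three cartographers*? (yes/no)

No

*every pamphlet* is embedded in the relative clause *who translated every pamphlet* modifying *an analyst*.
The relative clause forms an island for QR, so the quantifier is confined to the head noun's restrictor.
So the wide-scope reading for *every pamphlet* is blocked.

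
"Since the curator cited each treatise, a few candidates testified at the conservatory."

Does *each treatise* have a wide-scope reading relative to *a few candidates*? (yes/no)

No

*each treatise* is embedded in the adjunct clause *since the curator cited each treatise*.
Scope out of an adjunct clause is unavailable: QR respects the adjunct-island constraint.
So the wide-scope reading for *each treatise* is blocked.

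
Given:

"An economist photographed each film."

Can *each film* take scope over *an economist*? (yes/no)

Yes

*each film* and *an economist* are in the same minimal clause.
No island intervenes, so both surface and inverse scope are derivable.
So *each film* > *an economist* is among the available readings.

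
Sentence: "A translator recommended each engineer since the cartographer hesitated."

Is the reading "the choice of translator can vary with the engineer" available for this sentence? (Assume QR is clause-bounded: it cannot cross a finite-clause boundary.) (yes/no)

That reading corresponds to *each engineer* > *a translator*.
The adjunct island is irrelevant here — *each engineer* and *a translator* are both in the matrix clause.
Clause-internal QR can adjoin the lower DP above the subject, yielding the inverse reading.
The sentence is scopally ambiguous between *a translator* > *each engineer* and *each engineer* > *a translator*.

Yes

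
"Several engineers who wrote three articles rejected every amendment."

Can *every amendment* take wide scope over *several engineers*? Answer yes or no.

The relative clause *who wrote three articles* modifies *several engineers*, but *every amendment* is not inside that relative clause — it is an argument of the matrix verb.
Since no island is crossed, the inverse ordering is licensed alongside surface scope.

Yes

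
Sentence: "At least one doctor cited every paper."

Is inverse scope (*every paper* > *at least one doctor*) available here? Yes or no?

*at least one doctor* and *every paper* are co-arguments of the matrix verb, with nothing but a clause-internal boundary between them.
Ordinary QR to a clause-peripheral position gives the wide-scope LF for the lower DP.
The sentence is scopally ambiguous between *at least one doctor* > *every paper* and *every paper* > *at least one doctor*.

Yes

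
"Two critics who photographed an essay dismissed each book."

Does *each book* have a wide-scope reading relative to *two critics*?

Yes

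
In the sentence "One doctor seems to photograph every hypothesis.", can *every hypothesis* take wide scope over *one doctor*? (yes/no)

Yes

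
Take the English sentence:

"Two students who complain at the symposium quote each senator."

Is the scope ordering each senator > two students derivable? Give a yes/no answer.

Yes

*each senator* sits in the matrix clause, not in the relative clause on *two students*.
Ordinary QR to a clause-peripheral position gives the wide-scope LF for the lower DP.
Both orderings are possible: *two students* > *each senator* and *each senator* > *two students*.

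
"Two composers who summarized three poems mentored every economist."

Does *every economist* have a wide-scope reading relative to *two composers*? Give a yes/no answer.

Yes

*every economist* sits in the matrix clause, not in the relative clause on *two composers*.
With no island boundary between them, the object can take inverse scope over the subject via ordinary QR within the clause.
The sentence is scopally ambiguous between *two composers* > *every economist* and *every economist* > *two composers*.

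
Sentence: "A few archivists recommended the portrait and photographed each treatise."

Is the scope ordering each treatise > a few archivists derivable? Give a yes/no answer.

No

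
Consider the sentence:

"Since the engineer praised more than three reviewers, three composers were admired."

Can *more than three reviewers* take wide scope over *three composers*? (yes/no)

No

Structurally, *more than three reviewers* is inside the adjunct clause *since the engineer praised more than three reviewers*.
Adjunct clauses are scope islands: a quantifier inside an adjunct cannot raise into the matrix clause.
The ordering *more than three reviewers* > *three composers* is therefore underivable.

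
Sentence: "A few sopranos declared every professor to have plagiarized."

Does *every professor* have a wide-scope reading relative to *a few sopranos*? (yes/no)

Yes

ECM infinitives lack a CP barrier, so *every professor* can QR over the matrix subject *a few sopranos*.
With no island boundary between them, the object can take inverse scope over the subject via ordinary QR within the clause.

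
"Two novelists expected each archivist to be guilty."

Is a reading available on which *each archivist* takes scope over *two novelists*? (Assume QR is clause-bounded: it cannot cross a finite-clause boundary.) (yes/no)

*each archivist* is the subject of an ECM infinitive — the infinitival complement of an ECM verb is not a scope island, so *each archivist* can raise into the matrix clause.
With no island boundary between them, the object can take inverse scope over the subject via ordinary QR within the clause.
Both orderings are possible: *two novelists* > *each archivist* and *each archivist* > *two novelists*.

Yes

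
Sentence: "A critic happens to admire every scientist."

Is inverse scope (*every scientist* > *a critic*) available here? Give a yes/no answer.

The matrix predicate is a raising verb, whose infinitival complement is not a scope island — *every scientist* can QR into the matrix clause.
With no island boundary between them, the object can take inverse scope over the subject via ordinary QR within the clause.

Yes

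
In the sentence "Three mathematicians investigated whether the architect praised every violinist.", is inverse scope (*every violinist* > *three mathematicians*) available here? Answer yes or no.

No

The target quantifier *every violinist* is part of the embedded question *whether the architect praised every violinist*.
QR across an interrogative CP boundary is ruled out as a wh-island violation.
There is no licit LF on which *every violinist* c-commands *three mathematicians*.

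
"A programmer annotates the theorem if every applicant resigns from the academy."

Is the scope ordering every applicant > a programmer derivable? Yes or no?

*every applicant* is embedded in the adjunct clause *if every applicant resigns from the academy*.
Adverbial clauses are not L-marked, so they are barriers for QR — the quantifier cannot escape the adjunct.
*every applicant* is confined to the island and cannot take scope over *a programmer*.

No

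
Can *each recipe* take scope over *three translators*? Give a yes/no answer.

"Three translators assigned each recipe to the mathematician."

*each recipe* and *three translators* are in the same minimal clause.
Clause-internal QR can adjoin the lower DP above the subject, yielding the inverse reading.

Yes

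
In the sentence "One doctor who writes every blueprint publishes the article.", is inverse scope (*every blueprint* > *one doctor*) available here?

No

*every blueprint* is embedded in the relative clause *who writes every blueprint*.
The relative clause forms an island for QR, so the quantifier is confined to the head noun's restrictor.
*every blueprint* is confined to the island and cannot take scope over *one doctor*.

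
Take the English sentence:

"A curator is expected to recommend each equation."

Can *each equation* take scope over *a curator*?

*each equation* is inside a raising infinitive, which is transparent to QR (no CP barrier), so it behaves as a matrix argument.
Ordinary QR to a clause-peripheral position gives the wide-scope LF for the lower DP.
The sentence is scopally ambiguous between *a curator* > *each equation* and *each equation* > *a curator*.

Yes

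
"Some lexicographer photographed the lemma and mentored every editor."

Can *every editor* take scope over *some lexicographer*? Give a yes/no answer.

No

*every editor* sits inside one conjunct of the coordinate structure (*mentored every editor*).
Asymmetric QR out of one conjunct violates the Coordinate Structure Constraint.
*every editor* is confined to the island and cannot take scope over *some lexicographer*.
(Only the surface reading survives: one fixed lexicographer with respect to all the relevant editors.)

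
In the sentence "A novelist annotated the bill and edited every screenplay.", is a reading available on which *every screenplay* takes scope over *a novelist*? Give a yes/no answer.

*every screenplay* occurs within one conjunct of the coordinate structure (*edited every screenplay*).
QR out of a conjunct would have to apply non-ATB, which the CSC forbids.
The inverse ordering *every screenplay* > *a novelist* is therefore underivable.

No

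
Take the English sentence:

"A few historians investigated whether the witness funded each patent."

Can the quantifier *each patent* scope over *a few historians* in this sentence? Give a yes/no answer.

*each patent* occurs within the embedded question *whether the witness funded each patent*.
The wh-island constraint blocks QR out of an embedded interrogative.
So *each patent* cannot raise high enough to outscope *a few historians*; only the surface ordering *a few historians* > *each patent* is available.

No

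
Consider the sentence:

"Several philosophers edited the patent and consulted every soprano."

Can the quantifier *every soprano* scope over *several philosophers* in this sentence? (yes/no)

*every soprano* occurs within one conjunct of the coordinate structure (*consulted every soprano*).
A quantifier cannot raise out of one conjunct of a coordination across the whole coordinate structure — the CSC applies to QR.
Hence only narrow scope for *every soprano* (under *several philosophers*) survives.

No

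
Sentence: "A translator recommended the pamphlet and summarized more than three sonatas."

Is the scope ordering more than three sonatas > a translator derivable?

No

*more than three sonatas* is embedded in one conjunct of the coordinate structure (*summarized more than three sonatas*).
The Coordinate Structure Constraint blocks movement (including QR) out of a single conjunct.
*more than three sonatas* is confined to the island and cannot take scope over *a translator*.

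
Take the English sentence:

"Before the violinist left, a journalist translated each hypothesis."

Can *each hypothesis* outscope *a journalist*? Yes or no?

Although there is an adjunct clause, *each hypothesis* is in the main clause, not inside the adjunct.
Nothing blocks QR of the lower DP to a position above the higher one, so inverse scope is available.
The sentence is scopally ambiguous between *a journalist* > *each hypothesis* and *each hypothesis* > *a journalist*.

Yes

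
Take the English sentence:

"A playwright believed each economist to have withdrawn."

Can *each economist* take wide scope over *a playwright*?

Yes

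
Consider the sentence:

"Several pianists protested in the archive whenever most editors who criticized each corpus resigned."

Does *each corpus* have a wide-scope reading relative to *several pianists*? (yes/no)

No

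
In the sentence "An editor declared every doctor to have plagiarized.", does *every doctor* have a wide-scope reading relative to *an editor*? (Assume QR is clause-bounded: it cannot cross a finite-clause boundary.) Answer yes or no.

Yes

*every doctor* is an ECM subject; ECM complements are not islands, and the embedded quantifier may take matrix scope.
With no island boundary between them, the object can take inverse scope over the subject via ordinary QR within the clause.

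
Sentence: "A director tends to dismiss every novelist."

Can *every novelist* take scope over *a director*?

Raising constructions are monoclausal for scope purposes; *every novelist* is not separated from *a director* by any island.
Ordinary QR to a clause-peripheral position gives the wide-scope LF for the lower DP.

Yes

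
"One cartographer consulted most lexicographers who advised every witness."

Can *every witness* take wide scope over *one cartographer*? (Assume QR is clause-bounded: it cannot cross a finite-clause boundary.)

No

The DP *every witness* is contained in the relative clause *who advised every witness* modifying *most lexicographers*.
A relative clause is a scope island — quantifier raising cannot cross its boundary.
So *every witness* cannot raise high enough to outscope *one cartographer*; only the surface ordering *one cartographer* > *every witness* is available.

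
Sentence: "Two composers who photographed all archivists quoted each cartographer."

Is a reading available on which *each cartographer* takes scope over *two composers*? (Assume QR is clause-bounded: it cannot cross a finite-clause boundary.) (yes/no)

Yes

The RC *who photographed all archivists* is an island, but *each cartographer* is not inside it — it is the matrix object, a clausemate of *two composers*.
With no island boundary between them, the object can take inverse scope over the subject via ordinary QR within the clause.
So *each cartographer* > *two composers* is among the available readings.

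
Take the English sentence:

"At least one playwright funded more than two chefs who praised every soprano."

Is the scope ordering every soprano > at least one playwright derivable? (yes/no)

*every soprano* is embedded in the relative clause *who praised every soprano* modifying *more than two chefs*.
QR out of a relative clause is ruled out by the relative-clause island constraint.
*every soprano* is confined to the island and cannot take scope over *at least one playwright*.
(Only the surface reading survives: one fixed playwright with respect to all the relevant sopranos.)

No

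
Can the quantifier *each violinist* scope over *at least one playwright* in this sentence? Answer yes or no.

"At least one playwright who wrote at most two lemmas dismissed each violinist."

Yes

*each violinist* sits in the matrix clause, not in the relative clause on *at least one playwright*.
Nothing blocks QR of the lower DP to a position above the higher one, so inverse scope is available.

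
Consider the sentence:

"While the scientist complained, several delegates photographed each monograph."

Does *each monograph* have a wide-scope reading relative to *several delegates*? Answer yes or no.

Yes

*each monograph* is a matrix argument; the adjunct is an island but the target quantifier is outside it.
Ordinary QR to a clause-peripheral position gives the wide-scope LF for the lower DP.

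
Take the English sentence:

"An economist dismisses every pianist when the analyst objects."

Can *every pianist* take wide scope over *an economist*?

Yes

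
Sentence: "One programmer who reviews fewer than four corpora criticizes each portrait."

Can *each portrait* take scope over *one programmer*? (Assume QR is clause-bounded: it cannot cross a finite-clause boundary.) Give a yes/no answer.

Although the sentence contains a relative clause (*who reviews fewer than four corpora*), *each portrait* is outside it, in the matrix VP.
Since no island is crossed, the inverse ordering is licensed alongside surface scope.
Both orderings are possible: *one programmer* > *each portrait* and *each portrait* > *one programmer*.

Yes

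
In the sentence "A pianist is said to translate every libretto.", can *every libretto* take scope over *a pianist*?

Yes

The matrix predicate is a raising verb, whose infinitival complement is not a scope island — *every libretto* can QR into the matrix clause.
Since no island is crossed, the inverse ordering is licensed alongside surface scope.
Both orderings are possible: *a pianist* > *every libretto* and *every libretto* > *a pianist*.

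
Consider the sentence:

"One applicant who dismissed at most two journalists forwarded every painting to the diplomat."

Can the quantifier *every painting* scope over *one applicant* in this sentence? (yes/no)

Yes

The relative clause *who dismissed at most two journalists* modifies *one applicant*, but *every painting* is not inside that relative clause — it is an argument of the matrix verb.
With no island boundary between them, the object can take inverse scope over the subject via ordinary QR within the clause.
Both orderings are possible: *one applicant* > *every painting* and *every painting* > *one applicant*.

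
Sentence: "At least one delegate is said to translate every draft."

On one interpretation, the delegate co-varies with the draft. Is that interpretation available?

This is the *every draft* > *at least one delegate* reading.
Infinitival complements of raising predicates do not block QR; *every draft* and *at least one delegate* are effectively clausemates.
Since no island is crossed, the inverse ordering is licensed alongside surface scope.

Yes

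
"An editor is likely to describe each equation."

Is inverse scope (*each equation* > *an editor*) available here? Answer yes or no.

The matrix predicate is a raising verb, whose infinitival complement is not a scope island — *each equation* can QR into the matrix clause.
Clause-internal QR can adjoin the lower DP above the subject, yielding the inverse reading.

Yes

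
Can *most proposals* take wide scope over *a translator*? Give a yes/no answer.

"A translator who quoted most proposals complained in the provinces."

*most proposals* occurs within the relative clause *who quoted most proposals*.
Relative clauses block scope extraction: QR cannot target a position outside the modified NP.
So the wide-scope reading for *most proposals* is blocked.

No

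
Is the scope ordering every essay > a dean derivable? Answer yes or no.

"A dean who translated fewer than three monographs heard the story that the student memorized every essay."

*every essay* is embedded in the complex NP *the story that the student memorized every essay*.
Noun-complement clauses are scope islands (the Complex NP Constraint): a quantifier inside one cannot scope into the matrix.
Hence only narrow scope for *every essay* (under *a dean*) survives.
(Only the surface reading survives: one fixed dean with respect to all the relevant essays.)

No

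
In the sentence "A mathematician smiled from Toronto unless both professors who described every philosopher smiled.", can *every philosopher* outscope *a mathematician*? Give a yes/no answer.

*every philosopher* is embedded in the relative clause *who described every philosopher*, which is itself inside the adjunct *unless both professors who described every philosopher smiled*.
The quantifier would have to escape first the RC and then the adjunct — two independent island violations.
Hence only narrow scope for *every philosopher* (under *a mathematician*) survives.
(Only the surface reading survives: one fixed mathematician with respect to all the relevant philosophers.)

No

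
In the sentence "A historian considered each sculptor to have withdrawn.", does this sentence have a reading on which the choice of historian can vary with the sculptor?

That reading corresponds to *each sculptor* > *a historian*.
This is an ECM construction: *each sculptor* is the infinitival subject, Case-marked by the matrix verb, and the infinitive is transparent for QR.
Clause-internal QR can adjoin the lower DP above the subject, yielding the inverse reading.

Yes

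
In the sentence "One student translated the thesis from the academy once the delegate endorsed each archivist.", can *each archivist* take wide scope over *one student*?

No

The DP *each archivist* is contained in the adjunct clause *once the delegate endorsed each archivist*.
Adjunct clauses are scope islands: a quantifier inside an adjunct cannot raise into the matrix clause.
Hence only narrow scope for *each archivist* (under *one student*) survives.
(Only the surface reading survives: one fixed student with respect to all the relevant archivists.)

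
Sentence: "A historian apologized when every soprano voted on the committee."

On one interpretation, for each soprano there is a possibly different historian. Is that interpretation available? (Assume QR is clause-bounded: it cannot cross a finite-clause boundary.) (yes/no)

That reading corresponds to *every soprano* > *a historian*.
*every soprano* is embedded in the adjunct clause *when every soprano voted on the committee*.
The adjunct-island constraint bars QR out of an adverbial clause.
The inverse ordering *every soprano* > *a historian* is therefore underivable.

No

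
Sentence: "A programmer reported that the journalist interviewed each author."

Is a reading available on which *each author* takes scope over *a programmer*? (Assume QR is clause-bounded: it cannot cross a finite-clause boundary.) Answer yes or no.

No

The target quantifier *each author* is part of the finite complement clause *that the journalist interviewed each author*.
Finite CP is the ceiling for QR here, by assumption.
*each author* is confined to the island and cannot take scope over *a programmer*.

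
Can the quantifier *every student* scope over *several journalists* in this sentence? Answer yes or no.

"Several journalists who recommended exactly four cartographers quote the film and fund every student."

No

Structurally, *every student* is inside one conjunct of the coordinate structure (*fund every student*).
Coordinate structures are islands for non-across-the-board movement, QR included.
Hence only narrow scope for *every student* (under *several journalists*) survives.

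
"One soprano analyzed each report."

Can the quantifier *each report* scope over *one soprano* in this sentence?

Yes

*one soprano* and *each report* are co-arguments of the matrix verb, with nothing but a clause-internal boundary between them.
No island intervenes, so both surface and inverse scope are derivable.
Both orderings are possible: *one soprano* > *each report* and *each report* > *one soprano*.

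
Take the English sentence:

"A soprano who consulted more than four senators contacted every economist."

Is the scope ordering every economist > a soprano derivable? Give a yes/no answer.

The relative clause *who consulted more than four senators* modifies *a soprano*, but *every economist* is not inside that relative clause — it is an argument of the matrix verb.
Since no island is crossed, the inverse ordering is licensed alongside surface scope.

Yes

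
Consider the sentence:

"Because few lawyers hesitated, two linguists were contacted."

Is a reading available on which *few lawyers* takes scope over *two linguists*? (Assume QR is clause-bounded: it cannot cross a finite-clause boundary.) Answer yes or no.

The DP *few lawyers* is contained in the adjunct clause *because few lawyers hesitated*.
Since the clause is an adjunct (not a complement), the Adjunct Condition blocks QR across its edge.
*few lawyers* is confined to the island and cannot take scope over *two linguists*.

No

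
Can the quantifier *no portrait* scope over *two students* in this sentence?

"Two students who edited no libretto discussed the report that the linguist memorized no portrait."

The DP *no portrait* is contained in the complex NP *the report that the linguist memorized no portrait*.
The Complex NP Constraint bars QR out of the complement clause of a noun.
So *no portrait* cannot raise to a position above *two students*.

No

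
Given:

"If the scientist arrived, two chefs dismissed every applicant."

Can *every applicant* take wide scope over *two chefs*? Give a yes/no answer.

Although there is an adjunct clause, *every applicant* is in the main clause, not inside the adjunct.
No island intervenes, so both surface and inverse scope are derivable.
So *every applicant* > *two chefs* is among the available readings.

Yes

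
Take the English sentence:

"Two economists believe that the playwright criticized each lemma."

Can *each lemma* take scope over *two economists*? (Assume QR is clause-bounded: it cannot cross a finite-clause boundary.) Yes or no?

Structurally, *each lemma* is inside the finite complement clause *that the playwright criticized each lemma*.
Finite CP is the ceiling for QR here, by assumption.
*each lemma* > *two economists* would require crossing that boundary, which is illicit.

No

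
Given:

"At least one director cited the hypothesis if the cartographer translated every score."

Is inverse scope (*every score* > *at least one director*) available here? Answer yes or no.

No

Structurally, *every score* is inside the adjunct clause *if the cartographer translated every score*.
Scope out of an adjunct clause is unavailable: QR respects the adjunct-island constraint.
So *every score* cannot raise to a position above *at least one director*.
(Only the surface reading survives: one fixed director with respect to all the relevant scores.)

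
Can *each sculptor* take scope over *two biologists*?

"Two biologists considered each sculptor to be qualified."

ECM infinitives lack a CP barrier, so *each sculptor* can QR over the matrix subject *two biologists*.
No island intervenes, so both surface and inverse scope are derivable.

Yes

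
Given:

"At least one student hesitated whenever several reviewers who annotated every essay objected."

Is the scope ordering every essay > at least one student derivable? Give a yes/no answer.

No

The target quantifier *every essay* is part of the relative clause *who annotated every essay*, which is itself inside the adjunct *whenever several reviewers who annotated every essay objected*.
Nested islands: the RC island is itself inside an adjunct island, so wide scope is doubly excluded.
*every essay* > *at least one student* would require crossing that boundary, which is illicit.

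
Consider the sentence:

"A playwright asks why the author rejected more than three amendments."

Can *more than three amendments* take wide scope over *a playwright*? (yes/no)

No

The target quantifier *more than three amendments* is part of the embedded question *why the author rejected more than three amendments*.
QR across an interrogative CP boundary is ruled out as a wh-island violation.
So *more than three amendments* cannot raise to a position above *a playwright*.
(Only the surface reading survives: one fixed playwright with respect to all the relevant amendments.)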